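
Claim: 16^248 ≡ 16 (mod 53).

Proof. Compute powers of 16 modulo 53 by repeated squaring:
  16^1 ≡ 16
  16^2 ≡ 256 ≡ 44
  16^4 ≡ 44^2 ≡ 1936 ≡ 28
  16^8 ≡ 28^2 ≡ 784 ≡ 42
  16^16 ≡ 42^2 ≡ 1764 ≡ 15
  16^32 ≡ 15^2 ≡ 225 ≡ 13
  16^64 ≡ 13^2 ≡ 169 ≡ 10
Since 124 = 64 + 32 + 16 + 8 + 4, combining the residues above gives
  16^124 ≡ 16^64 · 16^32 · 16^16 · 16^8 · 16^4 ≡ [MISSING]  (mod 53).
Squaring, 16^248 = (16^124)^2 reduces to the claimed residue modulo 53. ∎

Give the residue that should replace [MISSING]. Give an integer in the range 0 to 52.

49

16^64 · 16^32 · 16^16 · 16^8 · 16^4 ≡ 10 · 13 · 15 · 42 · 28 = 2293200.
2293200 mod 53 = 49, so 16^124 ≡ 49 (mod 53).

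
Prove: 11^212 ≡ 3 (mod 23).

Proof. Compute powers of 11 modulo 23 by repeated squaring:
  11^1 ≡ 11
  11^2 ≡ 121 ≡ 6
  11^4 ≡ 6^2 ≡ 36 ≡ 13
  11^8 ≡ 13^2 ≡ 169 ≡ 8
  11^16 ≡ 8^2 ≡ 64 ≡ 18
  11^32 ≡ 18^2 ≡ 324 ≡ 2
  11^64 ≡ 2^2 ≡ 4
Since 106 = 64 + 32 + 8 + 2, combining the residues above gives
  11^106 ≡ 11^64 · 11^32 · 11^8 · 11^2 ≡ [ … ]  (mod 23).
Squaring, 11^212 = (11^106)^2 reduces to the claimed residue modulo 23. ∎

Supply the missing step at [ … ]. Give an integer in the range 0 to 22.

11^64 · 11^32 · 11^8 · 11^2 ≡ 4 · 2 · 8 · 6 = 384.
384 mod 23 = 16, so 11^106 ≡ 16 (mod 23).

16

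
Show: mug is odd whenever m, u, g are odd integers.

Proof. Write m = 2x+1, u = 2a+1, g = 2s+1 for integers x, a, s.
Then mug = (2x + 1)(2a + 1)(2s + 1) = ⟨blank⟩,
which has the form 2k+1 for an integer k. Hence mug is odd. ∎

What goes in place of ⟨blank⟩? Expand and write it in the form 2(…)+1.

2(4asx + 2as + 2ax + a + 2sx + s + x) + 1

Expanding: (2x + 1)(2a + 1)(2s + 1) = 8asx + 4as + 4ax + 2a + 4sx + 2s + 2x + 1.
Every term except the constant is even, so this is 2(4asx + 2as + 2ax + a + 2sx + s + x) + 1,
and 4asx + 2as + 2ax + a + 2sx + s + x ∈ ℤ gives the required form.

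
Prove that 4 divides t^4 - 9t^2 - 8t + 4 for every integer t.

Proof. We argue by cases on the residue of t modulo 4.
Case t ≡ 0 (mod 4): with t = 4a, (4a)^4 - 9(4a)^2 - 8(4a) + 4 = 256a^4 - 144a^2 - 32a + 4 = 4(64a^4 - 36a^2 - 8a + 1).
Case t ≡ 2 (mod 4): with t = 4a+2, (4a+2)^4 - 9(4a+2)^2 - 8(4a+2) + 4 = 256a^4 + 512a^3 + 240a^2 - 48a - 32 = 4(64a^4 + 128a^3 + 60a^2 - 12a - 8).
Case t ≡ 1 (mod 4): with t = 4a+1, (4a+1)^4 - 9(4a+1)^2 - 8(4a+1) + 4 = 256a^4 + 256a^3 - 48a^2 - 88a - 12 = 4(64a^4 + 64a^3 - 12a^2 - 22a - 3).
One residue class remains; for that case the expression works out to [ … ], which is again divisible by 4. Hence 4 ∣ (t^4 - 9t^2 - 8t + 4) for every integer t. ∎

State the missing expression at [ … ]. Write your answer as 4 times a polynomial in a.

Only t ≡ 3 (mod 4) is unaccounted for. Put t = 4a+3:
(4a+3)^4 - 9(4a+3)^2 - 8(4a+3) + 4 expands to 256a^4 + 768a^3 + 720a^2 + 184a - 20,
and factoring out 4 leaves 4(64a^4 + 192a^3 + 180a^2 + 46a - 5).

4(64a^4 + 192a^3 + 180a^2 + 46a - 5)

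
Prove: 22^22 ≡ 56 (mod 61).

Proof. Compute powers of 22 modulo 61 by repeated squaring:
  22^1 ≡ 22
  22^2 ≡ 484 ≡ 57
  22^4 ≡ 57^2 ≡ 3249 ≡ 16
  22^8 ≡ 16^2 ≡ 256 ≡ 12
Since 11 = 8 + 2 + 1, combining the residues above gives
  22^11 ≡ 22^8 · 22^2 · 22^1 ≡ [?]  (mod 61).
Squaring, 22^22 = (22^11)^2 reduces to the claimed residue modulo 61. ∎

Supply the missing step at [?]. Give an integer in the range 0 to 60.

22^8 · 22^2 · 22^1 ≡ 12 · 57 · 22 = 15048.
15048 mod 61 = 42, so 22^11 ≡ 42 (mod 61).

42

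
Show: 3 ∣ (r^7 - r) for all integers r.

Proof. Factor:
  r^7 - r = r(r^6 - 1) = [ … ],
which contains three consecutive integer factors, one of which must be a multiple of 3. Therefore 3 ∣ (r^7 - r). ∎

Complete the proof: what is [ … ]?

r^6 - 1 = (r^2 - 1)(r^4 + r^2 + 1), and r^2 - 1 = (r-1)(r+1).
So r(r^6 - 1) = (r - 1)r(r + 1)(r^4 + r^2 + 1).

(r - 1)r(r + 1)(r^4 + r^2 + 1)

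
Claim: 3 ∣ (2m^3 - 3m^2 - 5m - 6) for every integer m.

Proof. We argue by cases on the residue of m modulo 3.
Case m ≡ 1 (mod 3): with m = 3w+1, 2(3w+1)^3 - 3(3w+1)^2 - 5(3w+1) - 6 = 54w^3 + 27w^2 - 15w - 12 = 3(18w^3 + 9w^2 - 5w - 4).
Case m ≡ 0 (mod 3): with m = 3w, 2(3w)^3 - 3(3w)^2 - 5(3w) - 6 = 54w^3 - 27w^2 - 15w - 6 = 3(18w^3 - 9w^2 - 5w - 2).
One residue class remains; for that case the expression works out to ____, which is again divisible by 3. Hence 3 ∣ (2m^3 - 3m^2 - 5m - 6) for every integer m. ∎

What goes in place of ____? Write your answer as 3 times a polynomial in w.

Only m ≡ 2 (mod 3) is unaccounted for. Put m = 3w+2:
2(3w+2)^3 - 3(3w+2)^2 - 5(3w+2) - 6 expands to 54w^3 + 81w^2 + 21w - 12,
and factoring out 3 leaves 3(18w^3 + 27w^2 + 7w - 4).

3(18w^3 + 27w^2 + 7w - 4)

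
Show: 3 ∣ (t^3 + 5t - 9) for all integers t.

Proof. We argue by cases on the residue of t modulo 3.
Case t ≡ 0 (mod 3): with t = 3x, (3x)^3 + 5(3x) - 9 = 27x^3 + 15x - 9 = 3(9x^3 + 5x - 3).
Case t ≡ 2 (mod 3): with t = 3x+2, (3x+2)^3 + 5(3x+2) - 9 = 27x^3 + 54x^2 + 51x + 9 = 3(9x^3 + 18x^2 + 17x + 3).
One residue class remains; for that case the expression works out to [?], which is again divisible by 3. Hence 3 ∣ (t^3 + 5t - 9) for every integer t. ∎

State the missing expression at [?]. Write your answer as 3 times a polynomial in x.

Only t ≡ 1 (mod 3) is unaccounted for. Put t = 3x+1:
(3x+1)^3 + 5(3x+1) - 9 expands to 27x^3 + 27x^2 + 24x - 3,
and factoring out 3 leaves 3(9x^3 + 9x^2 + 8x - 1).

3(9x^3 + 9x^2 + 8x - 1)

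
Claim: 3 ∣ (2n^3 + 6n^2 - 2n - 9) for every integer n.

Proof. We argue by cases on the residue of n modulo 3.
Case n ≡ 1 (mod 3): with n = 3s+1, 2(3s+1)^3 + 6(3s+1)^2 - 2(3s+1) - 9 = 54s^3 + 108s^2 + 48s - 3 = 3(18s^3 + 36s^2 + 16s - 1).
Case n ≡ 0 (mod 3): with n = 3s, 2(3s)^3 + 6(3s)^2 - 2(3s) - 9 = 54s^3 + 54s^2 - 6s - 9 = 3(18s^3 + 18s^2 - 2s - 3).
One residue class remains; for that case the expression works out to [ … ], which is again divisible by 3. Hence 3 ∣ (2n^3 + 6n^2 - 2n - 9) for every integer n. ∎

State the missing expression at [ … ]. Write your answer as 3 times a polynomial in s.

The residues treated are {1, 0}, so the missing case is n ≡ 2 (mod 3); write n = 3s+2.
Then 2(3s+2)^3 + 6(3s+2)^2 - 2(3s+2) - 9 = 54s^3 + 162s^2 + 138s + 27 = 3(18s^3 + 54s^2 + 46s + 9).

3(18s^3 + 54s^2 + 46s + 9)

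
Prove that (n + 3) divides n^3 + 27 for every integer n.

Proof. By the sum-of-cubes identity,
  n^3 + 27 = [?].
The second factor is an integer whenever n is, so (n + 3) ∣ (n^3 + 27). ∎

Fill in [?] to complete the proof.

Polynomial division of n^3 + 27 by n + 3 leaves remainder 0 and quotient n^2 - 3n + 9.
Hence n^3 + 27 = (n + 3)(n^2 - 3n + 9).

(n + 3)(n^2 - 3n + 9)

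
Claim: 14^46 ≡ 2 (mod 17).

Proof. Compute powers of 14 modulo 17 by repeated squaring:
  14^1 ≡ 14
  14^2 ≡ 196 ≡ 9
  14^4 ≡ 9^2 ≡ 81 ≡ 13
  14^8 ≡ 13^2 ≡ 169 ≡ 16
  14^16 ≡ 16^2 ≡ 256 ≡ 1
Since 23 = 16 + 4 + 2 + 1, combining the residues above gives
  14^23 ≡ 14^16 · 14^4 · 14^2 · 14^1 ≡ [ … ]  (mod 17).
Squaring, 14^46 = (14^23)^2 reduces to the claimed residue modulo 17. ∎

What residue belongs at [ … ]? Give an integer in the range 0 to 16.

Multiply the listed residues: 1 · 13 · 9 · 14 = 13 → 117 → 1638.
Reducing modulo 17: 1638 = 96·17 + 6, so 14^23 ≡ 6.

6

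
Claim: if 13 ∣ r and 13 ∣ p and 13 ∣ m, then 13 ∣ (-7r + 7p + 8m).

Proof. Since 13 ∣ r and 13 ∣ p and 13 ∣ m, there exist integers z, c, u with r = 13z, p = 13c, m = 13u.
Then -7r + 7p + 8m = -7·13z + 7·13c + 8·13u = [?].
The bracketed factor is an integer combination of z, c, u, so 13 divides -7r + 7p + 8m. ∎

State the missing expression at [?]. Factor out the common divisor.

Pull the common 13 out of every term: -7·13z + 7·13c + 8·13u = 13(7c + 8u - 7z).
7c + 8u - 7z is an integer, which exhibits the divisibility.

13(7c + 8u - 7z)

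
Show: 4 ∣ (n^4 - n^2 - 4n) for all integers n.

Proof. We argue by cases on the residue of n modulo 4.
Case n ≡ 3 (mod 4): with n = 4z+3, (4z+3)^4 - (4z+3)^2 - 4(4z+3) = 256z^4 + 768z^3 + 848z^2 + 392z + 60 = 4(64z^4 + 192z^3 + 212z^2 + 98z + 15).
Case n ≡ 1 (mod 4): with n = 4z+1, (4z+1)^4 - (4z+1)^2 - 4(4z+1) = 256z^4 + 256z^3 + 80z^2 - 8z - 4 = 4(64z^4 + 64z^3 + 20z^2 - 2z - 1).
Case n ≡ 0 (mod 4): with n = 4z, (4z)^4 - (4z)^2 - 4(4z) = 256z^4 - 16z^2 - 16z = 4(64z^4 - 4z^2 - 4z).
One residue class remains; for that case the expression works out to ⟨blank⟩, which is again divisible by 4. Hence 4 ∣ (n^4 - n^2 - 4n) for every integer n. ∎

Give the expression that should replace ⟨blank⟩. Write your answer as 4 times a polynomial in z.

The residues treated are {3, 1, 0}, so the missing case is n ≡ 2 (mod 4); write n = 4z+2.
Then (4z+2)^4 - (4z+2)^2 - 4(4z+2) = 256z^4 + 512z^3 + 368z^2 + 96z + 4 = 4(64z^4 + 128z^3 + 92z^2 + 24z + 1).

4(64z^4 + 128z^3 + 92z^2 + 24z + 1)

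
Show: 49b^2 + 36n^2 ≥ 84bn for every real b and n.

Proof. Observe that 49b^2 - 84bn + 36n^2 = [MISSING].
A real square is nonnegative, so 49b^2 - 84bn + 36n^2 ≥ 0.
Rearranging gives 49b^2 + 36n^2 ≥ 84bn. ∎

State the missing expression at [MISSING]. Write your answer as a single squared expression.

49b^2 - 84bn + 36n^2 is a perfect-square trinomial: the outer terms are (7b)^2 and (6n)^2, and the cross term is -2·7b·6n.
So 49b^2 - 84bn + 36n^2 = (7b - 6n)^2 ≥ 0.

(7b - 6n)^2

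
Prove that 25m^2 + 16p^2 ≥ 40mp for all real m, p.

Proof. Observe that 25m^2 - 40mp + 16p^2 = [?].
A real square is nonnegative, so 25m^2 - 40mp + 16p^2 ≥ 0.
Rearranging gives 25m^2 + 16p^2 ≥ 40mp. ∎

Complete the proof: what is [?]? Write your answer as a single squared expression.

(5m - 4p)^2

25m^2 - 40mp + 16p^2 is a perfect-square trinomial: the outer terms are (5m)^2 and (4p)^2, and the cross term is -2·5m·4p.
So 25m^2 - 40mp + 16p^2 = (5m - 4p)^2 ≥ 0.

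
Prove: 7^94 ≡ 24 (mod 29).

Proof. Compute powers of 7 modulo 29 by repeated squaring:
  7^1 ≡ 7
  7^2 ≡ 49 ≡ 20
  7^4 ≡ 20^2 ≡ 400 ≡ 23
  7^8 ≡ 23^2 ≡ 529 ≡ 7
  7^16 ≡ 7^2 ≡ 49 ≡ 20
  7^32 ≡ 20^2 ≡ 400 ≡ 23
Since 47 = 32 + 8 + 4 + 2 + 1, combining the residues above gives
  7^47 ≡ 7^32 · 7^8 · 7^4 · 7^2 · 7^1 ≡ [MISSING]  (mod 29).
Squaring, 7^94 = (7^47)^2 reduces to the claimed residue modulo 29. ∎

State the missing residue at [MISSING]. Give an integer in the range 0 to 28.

16

7^32 · 7^8 · 7^4 · 7^2 · 7^1 ≡ 23 · 7 · 23 · 20 · 7 = 518420.
518420 mod 29 = 16, so 7^47 ≡ 16 (mod 29).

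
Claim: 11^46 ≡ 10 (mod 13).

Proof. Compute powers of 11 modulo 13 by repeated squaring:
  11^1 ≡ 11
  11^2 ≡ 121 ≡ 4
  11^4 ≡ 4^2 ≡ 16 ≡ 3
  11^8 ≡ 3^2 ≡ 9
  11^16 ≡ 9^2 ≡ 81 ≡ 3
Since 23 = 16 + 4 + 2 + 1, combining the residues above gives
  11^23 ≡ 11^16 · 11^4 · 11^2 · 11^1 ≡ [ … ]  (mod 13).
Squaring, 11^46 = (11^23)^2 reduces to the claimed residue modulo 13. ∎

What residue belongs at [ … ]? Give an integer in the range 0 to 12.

6

Multiply the listed residues: 3 · 3 · 4 · 11 = 9 → 36 → 396.
Reducing modulo 13: 396 = 30·13 + 6, so 11^23 ≡ 6.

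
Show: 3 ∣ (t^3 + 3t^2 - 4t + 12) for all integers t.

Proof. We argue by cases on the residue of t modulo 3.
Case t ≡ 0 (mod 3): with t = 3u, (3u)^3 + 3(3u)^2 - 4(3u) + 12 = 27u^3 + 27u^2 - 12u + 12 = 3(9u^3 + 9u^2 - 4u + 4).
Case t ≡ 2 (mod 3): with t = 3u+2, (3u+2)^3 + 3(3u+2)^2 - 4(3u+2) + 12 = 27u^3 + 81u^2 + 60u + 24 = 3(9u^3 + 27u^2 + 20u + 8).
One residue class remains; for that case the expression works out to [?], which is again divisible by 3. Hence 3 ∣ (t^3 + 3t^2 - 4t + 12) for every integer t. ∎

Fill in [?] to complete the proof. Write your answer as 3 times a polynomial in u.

3(9u^3 + 18u^2 + 5u + 4)

The residues treated are {0, 2}, so the missing case is t ≡ 1 (mod 3); write t = 3u+1.
Then (3u+1)^3 + 3(3u+1)^2 - 4(3u+1) + 12 = 27u^3 + 54u^2 + 15u + 12 = 3(9u^3 + 18u^2 + 5u + 4).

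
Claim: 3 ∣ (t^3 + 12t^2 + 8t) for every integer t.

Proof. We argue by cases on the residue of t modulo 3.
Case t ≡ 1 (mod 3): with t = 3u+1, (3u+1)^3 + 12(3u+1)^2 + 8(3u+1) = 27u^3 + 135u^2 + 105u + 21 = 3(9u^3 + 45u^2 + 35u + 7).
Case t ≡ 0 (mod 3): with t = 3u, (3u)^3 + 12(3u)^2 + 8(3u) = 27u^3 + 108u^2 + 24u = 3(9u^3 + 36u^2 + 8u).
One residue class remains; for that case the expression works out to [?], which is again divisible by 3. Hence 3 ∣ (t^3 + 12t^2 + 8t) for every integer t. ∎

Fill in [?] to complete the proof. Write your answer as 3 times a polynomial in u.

3(9u^3 + 54u^2 + 68u + 24)

Only t ≡ 2 (mod 3) is unaccounted for. Put t = 3u+2:
(3u+2)^3 + 12(3u+2)^2 + 8(3u+2) expands to 27u^3 + 162u^2 + 204u + 72,
and factoring out 3 leaves 3(9u^3 + 54u^2 + 68u + 24).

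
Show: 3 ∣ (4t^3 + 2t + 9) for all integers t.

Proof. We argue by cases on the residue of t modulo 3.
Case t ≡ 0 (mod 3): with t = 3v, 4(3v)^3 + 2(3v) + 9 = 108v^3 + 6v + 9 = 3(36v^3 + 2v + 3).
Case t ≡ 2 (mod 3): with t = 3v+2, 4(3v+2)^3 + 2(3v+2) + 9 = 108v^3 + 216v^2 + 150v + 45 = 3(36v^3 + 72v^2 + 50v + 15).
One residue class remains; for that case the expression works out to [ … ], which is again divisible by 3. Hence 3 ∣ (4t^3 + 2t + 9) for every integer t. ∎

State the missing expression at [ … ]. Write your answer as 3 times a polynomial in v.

3(36v^3 + 36v^2 + 14v + 5)

Only t ≡ 1 (mod 3) is unaccounted for. Put t = 3v+1:
4(3v+1)^3 + 2(3v+1) + 9 expands to 108v^3 + 108v^2 + 42v + 15,
and factoring out 3 leaves 3(36v^3 + 36v^2 + 14v + 5).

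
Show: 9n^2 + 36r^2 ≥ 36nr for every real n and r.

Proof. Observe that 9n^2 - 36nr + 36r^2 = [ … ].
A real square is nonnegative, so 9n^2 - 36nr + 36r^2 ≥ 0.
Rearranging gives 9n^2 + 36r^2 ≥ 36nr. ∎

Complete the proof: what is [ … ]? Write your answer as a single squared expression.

(3n - 6r)^2

9n^2 - 36nr + 36r^2 is a perfect-square trinomial: the outer terms are (3n)^2 and (6r)^2, and the cross term is -2·3n·6r.
So 9n^2 - 36nr + 36r^2 = (3n - 6r)^2 ≥ 0.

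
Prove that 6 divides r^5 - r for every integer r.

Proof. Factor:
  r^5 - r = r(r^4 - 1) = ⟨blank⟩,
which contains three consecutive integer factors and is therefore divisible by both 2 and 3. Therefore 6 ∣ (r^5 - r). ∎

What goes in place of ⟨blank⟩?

(r - 1)r(r + 1)(r^2 + 1)

r^4 - 1 = (r^2 - 1)(r^2 + 1), and r^2 - 1 = (r-1)(r+1).
So r(r^4 - 1) = (r - 1)r(r + 1)(r^2 + 1).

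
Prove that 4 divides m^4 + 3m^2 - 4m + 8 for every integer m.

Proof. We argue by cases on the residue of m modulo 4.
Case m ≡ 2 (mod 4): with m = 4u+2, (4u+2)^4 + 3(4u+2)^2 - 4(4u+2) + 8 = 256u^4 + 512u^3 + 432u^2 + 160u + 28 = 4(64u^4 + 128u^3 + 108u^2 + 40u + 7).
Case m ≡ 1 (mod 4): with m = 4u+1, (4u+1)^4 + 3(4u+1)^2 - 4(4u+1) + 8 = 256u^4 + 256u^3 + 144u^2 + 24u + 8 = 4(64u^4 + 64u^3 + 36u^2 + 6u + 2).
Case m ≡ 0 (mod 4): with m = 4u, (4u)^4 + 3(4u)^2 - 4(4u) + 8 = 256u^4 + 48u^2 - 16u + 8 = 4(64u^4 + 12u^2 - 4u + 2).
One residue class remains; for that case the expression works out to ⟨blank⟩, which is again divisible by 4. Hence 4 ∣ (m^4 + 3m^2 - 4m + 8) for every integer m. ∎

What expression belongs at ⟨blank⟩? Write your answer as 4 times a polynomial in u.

4(64u^4 + 192u^3 + 228u^2 + 122u + 26)

The residues treated are {2, 1, 0}, so the missing case is m ≡ 3 (mod 4); write m = 4u+3.
Then (4u+3)^4 + 3(4u+3)^2 - 4(4u+3) + 8 = 256u^4 + 768u^3 + 912u^2 + 488u + 104 = 4(64u^4 + 192u^3 + 228u^2 + 122u + 26).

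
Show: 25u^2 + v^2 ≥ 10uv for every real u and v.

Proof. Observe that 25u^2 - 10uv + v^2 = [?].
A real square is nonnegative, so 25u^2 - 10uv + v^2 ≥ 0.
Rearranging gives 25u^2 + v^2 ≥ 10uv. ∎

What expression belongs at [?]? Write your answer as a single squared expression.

(5u - v)^2

The leading and trailing coefficients are 5^2 and 1^2, and 10 = 2·5·1, so the trinomial is (5u - v)^2.
Hence 25u^2 - 10uv + v^2 ≥ 0.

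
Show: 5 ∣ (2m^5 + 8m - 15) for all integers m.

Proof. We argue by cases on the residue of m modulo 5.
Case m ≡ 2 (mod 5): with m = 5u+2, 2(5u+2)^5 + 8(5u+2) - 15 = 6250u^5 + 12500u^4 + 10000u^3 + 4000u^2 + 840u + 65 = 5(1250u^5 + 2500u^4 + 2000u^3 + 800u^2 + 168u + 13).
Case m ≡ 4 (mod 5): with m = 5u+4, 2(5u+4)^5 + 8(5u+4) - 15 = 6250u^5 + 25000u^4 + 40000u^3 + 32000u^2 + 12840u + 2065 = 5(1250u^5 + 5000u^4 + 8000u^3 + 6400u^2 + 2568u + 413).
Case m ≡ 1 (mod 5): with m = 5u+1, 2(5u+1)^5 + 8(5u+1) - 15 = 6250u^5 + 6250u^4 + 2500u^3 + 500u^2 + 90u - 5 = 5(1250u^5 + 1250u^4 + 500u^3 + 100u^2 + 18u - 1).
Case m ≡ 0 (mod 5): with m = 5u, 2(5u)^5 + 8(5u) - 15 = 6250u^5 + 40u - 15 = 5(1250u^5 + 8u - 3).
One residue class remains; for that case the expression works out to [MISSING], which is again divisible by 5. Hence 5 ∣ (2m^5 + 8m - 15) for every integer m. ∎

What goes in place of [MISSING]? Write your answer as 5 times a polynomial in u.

The residues treated are {2, 4, 1, 0}, so the missing case is m ≡ 3 (mod 5); write m = 5u+3.
Then 2(5u+3)^5 + 8(5u+3) - 15 = 6250u^5 + 18750u^4 + 22500u^3 + 13500u^2 + 4090u + 495 = 5(1250u^5 + 3750u^4 + 4500u^3 + 2700u^2 + 818u + 99).

5(1250u^5 + 3750u^4 + 4500u^3 + 2700u^2 + 818u + 99)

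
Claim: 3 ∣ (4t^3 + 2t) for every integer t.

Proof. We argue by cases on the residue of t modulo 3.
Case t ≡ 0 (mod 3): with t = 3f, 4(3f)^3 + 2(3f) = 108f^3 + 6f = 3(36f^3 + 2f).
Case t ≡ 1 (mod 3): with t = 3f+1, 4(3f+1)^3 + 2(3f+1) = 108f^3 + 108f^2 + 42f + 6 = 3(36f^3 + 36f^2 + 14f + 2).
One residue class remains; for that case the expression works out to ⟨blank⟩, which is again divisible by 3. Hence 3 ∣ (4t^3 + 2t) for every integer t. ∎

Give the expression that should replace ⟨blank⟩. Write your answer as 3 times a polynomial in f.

3(36f^3 + 72f^2 + 50f + 12)

The residues treated are {0, 1}, so the missing case is t ≡ 2 (mod 3); write t = 3f+2.
Then 4(3f+2)^3 + 2(3f+2) = 108f^3 + 216f^2 + 150f + 36 = 3(36f^3 + 72f^2 + 50f + 12).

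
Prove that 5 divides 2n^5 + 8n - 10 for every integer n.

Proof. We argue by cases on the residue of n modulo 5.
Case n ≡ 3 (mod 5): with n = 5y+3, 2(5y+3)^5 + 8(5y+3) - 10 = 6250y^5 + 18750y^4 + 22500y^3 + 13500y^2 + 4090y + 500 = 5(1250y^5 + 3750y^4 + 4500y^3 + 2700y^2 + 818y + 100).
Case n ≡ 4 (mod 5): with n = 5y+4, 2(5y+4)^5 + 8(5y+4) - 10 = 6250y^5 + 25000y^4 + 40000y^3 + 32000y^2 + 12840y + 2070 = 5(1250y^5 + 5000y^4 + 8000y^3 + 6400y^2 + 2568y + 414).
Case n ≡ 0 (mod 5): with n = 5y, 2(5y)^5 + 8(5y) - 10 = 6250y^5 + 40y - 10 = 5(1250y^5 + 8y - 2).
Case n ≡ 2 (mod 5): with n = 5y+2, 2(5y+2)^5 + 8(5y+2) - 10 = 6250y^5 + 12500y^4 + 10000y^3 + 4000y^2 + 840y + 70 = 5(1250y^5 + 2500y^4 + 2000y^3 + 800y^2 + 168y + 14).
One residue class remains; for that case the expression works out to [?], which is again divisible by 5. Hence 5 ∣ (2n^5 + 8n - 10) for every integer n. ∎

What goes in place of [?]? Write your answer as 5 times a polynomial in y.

The residues treated are {3, 4, 0, 2}, so the missing case is n ≡ 1 (mod 5); write n = 5y+1.
Then 2(5y+1)^5 + 8(5y+1) - 10 = 6250y^5 + 6250y^4 + 2500y^3 + 500y^2 + 90y = 5(1250y^5 + 1250y^4 + 500y^3 + 100y^2 + 18y).

5(1250y^5 + 1250y^4 + 500y^3 + 100y^2 + 18y)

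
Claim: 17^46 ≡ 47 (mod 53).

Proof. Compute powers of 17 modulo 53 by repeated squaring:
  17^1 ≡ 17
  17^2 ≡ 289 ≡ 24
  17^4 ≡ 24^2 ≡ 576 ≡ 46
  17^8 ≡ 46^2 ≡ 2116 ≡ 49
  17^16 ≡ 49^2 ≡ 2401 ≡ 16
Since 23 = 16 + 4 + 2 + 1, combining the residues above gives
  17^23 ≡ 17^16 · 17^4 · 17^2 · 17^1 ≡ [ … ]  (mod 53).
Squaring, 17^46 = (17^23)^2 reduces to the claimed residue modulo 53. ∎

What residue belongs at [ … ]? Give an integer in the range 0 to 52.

43

17^16 · 17^4 · 17^2 · 17^1 ≡ 16 · 46 · 24 · 17 = 300288.
300288 mod 53 = 43, so 17^23 ≡ 43 (mod 53).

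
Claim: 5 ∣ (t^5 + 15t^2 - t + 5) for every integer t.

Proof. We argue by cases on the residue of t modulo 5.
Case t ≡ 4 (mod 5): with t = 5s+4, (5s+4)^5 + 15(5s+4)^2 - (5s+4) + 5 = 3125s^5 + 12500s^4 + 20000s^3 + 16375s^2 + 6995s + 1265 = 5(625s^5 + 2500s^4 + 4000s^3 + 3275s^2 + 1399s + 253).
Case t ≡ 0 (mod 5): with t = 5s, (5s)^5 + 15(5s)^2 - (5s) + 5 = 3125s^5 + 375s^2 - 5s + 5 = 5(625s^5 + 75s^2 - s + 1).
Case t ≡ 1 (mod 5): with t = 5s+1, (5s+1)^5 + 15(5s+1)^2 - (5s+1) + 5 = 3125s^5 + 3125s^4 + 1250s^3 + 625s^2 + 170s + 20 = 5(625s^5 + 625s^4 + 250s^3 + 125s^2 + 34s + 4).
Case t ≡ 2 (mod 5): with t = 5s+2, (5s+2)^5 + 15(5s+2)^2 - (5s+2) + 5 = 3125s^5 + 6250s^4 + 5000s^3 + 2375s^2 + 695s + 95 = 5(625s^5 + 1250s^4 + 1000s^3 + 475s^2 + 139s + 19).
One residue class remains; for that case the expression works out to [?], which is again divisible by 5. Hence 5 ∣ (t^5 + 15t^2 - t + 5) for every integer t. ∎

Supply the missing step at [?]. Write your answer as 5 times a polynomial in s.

5(625s^5 + 1875s^4 + 2250s^3 + 1425s^2 + 494s + 76)

The residues treated are {4, 0, 1, 2}, so the missing case is t ≡ 3 (mod 5); write t = 5s+3.
Then (5s+3)^5 + 15(5s+3)^2 - (5s+3) + 5 = 3125s^5 + 9375s^4 + 11250s^3 + 7125s^2 + 2470s + 380 = 5(625s^5 + 1875s^4 + 2250s^3 + 1425s^2 + 494s + 76).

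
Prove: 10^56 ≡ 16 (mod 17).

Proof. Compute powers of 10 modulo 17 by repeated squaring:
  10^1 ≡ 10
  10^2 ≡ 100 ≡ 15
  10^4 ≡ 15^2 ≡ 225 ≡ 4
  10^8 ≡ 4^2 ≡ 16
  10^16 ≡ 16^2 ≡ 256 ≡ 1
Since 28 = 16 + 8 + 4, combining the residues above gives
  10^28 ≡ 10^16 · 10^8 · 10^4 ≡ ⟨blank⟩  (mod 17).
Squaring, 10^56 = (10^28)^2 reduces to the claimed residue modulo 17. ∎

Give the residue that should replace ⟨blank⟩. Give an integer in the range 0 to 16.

13

Multiply the listed residues: 1 · 16 · 4 = 16 → 64.
Reducing modulo 17: 64 = 3·17 + 13, so 10^28 ≡ 13.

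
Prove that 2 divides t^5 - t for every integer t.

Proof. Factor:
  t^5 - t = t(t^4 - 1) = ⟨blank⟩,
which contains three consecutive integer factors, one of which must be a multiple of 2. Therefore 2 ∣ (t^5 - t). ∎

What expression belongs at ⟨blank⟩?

t^4 - 1 = (t^2 - 1)(t^2 + 1), and t^2 - 1 = (t-1)(t+1).
So t(t^4 - 1) = (t - 1)t(t + 1)(t^2 + 1).

(t - 1)t(t + 1)(t^2 + 1)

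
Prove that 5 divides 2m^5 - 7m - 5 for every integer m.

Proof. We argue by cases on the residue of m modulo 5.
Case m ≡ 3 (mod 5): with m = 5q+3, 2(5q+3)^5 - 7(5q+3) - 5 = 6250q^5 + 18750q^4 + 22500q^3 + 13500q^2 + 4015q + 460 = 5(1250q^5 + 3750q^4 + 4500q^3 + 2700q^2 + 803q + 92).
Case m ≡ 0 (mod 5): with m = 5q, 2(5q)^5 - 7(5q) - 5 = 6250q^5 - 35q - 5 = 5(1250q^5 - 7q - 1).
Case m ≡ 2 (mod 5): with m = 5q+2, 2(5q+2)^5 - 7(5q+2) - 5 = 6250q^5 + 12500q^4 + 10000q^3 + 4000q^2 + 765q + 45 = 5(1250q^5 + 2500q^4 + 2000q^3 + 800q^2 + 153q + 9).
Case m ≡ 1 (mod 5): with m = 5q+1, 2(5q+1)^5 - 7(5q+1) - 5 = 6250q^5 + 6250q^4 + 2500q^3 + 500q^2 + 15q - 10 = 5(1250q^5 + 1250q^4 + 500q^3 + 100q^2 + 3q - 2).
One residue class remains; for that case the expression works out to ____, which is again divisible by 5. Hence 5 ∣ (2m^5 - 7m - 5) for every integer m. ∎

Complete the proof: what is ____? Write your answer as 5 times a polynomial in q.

5(1250q^5 + 5000q^4 + 8000q^3 + 6400q^2 + 2553q + 403)

The residues treated are {3, 0, 2, 1}, so the missing case is m ≡ 4 (mod 5); write m = 5q+4.
Then 2(5q+4)^5 - 7(5q+4) - 5 = 6250q^5 + 25000q^4 + 40000q^3 + 32000q^2 + 12765q + 2015 = 5(1250q^5 + 5000q^4 + 8000q^3 + 6400q^2 + 2553q + 403).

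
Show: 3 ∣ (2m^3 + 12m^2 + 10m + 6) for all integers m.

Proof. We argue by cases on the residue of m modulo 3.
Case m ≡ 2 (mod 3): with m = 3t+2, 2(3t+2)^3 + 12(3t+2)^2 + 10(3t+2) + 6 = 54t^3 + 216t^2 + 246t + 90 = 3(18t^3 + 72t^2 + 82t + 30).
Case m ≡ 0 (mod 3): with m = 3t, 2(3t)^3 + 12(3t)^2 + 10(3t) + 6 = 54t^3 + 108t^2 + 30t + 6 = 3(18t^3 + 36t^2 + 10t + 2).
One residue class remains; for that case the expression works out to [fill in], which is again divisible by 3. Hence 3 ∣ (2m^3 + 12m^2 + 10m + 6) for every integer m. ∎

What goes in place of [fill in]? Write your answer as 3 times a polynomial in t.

3(18t^3 + 54t^2 + 40t + 10)

The residues treated are {2, 0}, so the missing case is m ≡ 1 (mod 3); write m = 3t+1.
Then 2(3t+1)^3 + 12(3t+1)^2 + 10(3t+1) + 6 = 54t^3 + 162t^2 + 120t + 30 = 3(18t^3 + 54t^2 + 40t + 10).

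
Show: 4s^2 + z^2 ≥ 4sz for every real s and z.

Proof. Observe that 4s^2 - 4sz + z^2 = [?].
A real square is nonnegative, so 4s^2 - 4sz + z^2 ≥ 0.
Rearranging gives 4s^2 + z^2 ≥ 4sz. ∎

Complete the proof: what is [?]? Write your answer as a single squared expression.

The leading and trailing coefficients are 2^2 and 1^2, and 4 = 2·2·1, so the trinomial is (2s - z)^2.
Hence 4s^2 - 4sz + z^2 ≥ 0.

(2s - z)^2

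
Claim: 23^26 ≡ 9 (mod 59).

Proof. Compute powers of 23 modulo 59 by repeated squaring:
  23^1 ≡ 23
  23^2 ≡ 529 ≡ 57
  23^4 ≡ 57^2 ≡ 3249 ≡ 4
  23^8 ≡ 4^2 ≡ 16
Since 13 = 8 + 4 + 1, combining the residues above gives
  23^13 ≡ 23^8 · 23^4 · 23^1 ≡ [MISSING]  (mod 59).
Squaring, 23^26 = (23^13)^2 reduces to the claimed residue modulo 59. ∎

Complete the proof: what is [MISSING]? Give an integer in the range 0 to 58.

56

23^8 · 23^4 · 23^1 ≡ 16 · 4 · 23 = 1472.
1472 mod 59 = 56, so 23^13 ≡ 56 (mod 59).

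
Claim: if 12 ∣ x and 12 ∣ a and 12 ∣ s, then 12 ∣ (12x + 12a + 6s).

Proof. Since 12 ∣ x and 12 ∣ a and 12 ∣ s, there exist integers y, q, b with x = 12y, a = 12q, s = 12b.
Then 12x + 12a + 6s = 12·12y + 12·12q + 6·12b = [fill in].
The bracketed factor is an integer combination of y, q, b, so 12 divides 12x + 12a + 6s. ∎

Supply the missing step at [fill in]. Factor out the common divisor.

Each term has a factor of 12: 12·12y + 12·12q + 6·12b = 12·(6b + 12q + 12y).
Since 6b + 12q + 12y is an integer, 12 ∣ (12x + 12a + 6s).

12(6b + 12q + 12y)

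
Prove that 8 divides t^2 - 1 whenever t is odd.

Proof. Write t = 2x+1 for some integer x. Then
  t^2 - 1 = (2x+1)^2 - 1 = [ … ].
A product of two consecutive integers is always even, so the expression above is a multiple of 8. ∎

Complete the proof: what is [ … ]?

(2x+1)^2 - 1 = 4x^2 + 4x + 1 - 1 = 4x^2 + 4x = 4x(x+1).
Since x and x+1 are consecutive, x(x+1) is even, and 4·(even) is a multiple of 8.

4x(x + 1)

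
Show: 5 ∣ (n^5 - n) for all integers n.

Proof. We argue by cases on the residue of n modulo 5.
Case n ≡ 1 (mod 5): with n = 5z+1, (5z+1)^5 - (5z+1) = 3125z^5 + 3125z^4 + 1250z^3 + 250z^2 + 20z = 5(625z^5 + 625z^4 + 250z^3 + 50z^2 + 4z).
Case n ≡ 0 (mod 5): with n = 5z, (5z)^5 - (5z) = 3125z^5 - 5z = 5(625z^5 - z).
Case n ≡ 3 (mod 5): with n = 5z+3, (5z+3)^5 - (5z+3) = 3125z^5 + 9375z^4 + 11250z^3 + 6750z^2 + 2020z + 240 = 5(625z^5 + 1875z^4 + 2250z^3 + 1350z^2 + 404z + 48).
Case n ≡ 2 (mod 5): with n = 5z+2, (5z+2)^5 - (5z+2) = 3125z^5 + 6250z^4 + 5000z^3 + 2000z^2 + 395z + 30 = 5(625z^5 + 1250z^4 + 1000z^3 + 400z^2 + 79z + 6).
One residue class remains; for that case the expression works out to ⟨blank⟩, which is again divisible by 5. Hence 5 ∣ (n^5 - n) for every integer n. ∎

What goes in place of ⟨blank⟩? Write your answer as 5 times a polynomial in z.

Only n ≡ 4 (mod 5) is unaccounted for. Put n = 5z+4:
(5z+4)^5 - (5z+4) expands to 3125z^5 + 12500z^4 + 20000z^3 + 16000z^2 + 6395z + 1020,
and factoring out 5 leaves 5(625z^5 + 2500z^4 + 4000z^3 + 3200z^2 + 1279z + 204).

5(625z^5 + 2500z^4 + 4000z^3 + 3200z^2 + 1279z + 204)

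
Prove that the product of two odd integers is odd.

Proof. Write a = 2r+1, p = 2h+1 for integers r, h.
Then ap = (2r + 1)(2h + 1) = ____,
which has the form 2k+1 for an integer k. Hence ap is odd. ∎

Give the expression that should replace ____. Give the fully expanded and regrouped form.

Expanding: (2r + 1)(2h + 1) = 4hr + 2h + 2r + 1.
Every term except the constant is even, so this is 2(2hr + h + r) + 1,
and 2hr + h + r ∈ ℤ gives the required form.

2(2hr + h + r) + 1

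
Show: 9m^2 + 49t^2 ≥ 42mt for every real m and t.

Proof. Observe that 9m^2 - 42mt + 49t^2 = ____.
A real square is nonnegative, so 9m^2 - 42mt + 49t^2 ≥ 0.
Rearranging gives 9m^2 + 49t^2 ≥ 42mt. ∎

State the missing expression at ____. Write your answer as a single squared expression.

The leading and trailing coefficients are 3^2 and 7^2, and 42 = 2·3·7, so the trinomial is (3m - 7t)^2.
Hence 9m^2 - 42mt + 49t^2 ≥ 0.

(3m - 7t)^2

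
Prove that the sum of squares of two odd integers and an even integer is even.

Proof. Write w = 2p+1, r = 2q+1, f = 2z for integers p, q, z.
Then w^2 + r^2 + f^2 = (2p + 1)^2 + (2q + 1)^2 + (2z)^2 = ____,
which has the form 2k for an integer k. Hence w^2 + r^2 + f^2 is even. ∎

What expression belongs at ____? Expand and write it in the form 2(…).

(2p + 1)^2 + (2q + 1)^2 + (2z)^2 = 4p^2 + 4p + 4q^2 + 4q + 4z^2 + 2
= 2(2p^2 + 2p + 2q^2 + 2q + 2z^2 + 1).
Since 2p^2 + 2p + 2q^2 + 2q + 2z^2 + 1 is an integer, the sum of squares is of the form 2k for an integer k.

2(2p^2 + 2p + 2q^2 + 2q + 2z^2 + 1)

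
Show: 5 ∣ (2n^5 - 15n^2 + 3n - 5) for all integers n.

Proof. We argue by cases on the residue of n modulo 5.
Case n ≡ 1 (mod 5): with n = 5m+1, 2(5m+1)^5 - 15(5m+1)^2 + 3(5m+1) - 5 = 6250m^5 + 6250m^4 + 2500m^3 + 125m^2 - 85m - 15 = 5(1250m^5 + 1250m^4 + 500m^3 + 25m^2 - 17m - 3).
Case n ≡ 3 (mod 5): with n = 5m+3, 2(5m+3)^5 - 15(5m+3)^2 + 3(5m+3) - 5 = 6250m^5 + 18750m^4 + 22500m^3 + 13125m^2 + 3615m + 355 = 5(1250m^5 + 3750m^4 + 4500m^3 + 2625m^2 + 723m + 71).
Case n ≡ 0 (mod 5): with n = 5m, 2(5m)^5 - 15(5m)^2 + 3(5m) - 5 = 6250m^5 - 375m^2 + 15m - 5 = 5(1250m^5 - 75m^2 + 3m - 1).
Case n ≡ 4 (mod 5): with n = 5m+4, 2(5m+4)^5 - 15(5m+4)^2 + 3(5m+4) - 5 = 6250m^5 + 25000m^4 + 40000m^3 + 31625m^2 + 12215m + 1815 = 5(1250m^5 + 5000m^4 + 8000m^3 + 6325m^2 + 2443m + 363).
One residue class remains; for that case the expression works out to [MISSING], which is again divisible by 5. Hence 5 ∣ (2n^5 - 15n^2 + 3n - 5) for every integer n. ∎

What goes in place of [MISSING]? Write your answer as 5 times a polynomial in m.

5(1250m^5 + 2500m^4 + 2000m^3 + 725m^2 + 103m + 1)

Only n ≡ 2 (mod 5) is unaccounted for. Put n = 5m+2:
2(5m+2)^5 - 15(5m+2)^2 + 3(5m+2) - 5 expands to 6250m^5 + 12500m^4 + 10000m^3 + 3625m^2 + 515m + 5,
and factoring out 5 leaves 5(1250m^5 + 2500m^4 + 2000m^3 + 725m^2 + 103m + 1).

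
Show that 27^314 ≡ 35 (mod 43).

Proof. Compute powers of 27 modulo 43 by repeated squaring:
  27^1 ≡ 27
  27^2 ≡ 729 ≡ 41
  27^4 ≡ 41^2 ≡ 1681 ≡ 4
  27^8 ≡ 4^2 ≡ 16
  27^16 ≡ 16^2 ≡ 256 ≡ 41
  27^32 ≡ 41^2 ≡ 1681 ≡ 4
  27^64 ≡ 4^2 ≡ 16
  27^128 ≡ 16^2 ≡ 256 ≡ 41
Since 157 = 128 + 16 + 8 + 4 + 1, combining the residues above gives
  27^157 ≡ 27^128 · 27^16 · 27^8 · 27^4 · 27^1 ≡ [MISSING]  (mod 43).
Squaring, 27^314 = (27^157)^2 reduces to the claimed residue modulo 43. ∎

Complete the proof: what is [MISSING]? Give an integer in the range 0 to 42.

Multiply the listed residues: 41 · 41 · 16 · 4 · 27 = 1681 → 26896 → 107584 → 2904768.
Reducing modulo 43: 2904768 = 67552·43 + 32, so 27^157 ≡ 32.

32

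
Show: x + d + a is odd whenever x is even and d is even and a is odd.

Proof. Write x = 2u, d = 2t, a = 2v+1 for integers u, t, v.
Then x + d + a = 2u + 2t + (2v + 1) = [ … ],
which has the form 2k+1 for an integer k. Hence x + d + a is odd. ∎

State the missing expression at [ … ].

2u + 2t + (2v + 1) = 2t + 2u + 2v + 1
= 2(t + u + v) + 1.
Since t + u + v is an integer, the sum is of the form 2k+1 for an integer k.

2(t + u + v) + 1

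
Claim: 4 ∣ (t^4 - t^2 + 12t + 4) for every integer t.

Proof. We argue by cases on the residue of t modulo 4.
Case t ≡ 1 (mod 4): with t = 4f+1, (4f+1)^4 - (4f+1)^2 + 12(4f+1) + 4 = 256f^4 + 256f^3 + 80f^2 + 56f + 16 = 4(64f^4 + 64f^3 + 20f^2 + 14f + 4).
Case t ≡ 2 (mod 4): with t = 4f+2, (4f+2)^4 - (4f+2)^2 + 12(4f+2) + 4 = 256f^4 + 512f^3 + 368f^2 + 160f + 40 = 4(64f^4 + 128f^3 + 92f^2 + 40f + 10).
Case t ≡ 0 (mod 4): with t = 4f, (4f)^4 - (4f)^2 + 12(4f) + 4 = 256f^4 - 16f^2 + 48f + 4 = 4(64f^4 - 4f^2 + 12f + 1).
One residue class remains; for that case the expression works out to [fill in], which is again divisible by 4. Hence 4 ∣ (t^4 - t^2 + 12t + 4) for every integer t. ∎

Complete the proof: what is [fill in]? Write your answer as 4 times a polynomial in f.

Only t ≡ 3 (mod 4) is unaccounted for. Put t = 4f+3:
(4f+3)^4 - (4f+3)^2 + 12(4f+3) + 4 expands to 256f^4 + 768f^3 + 848f^2 + 456f + 112,
and factoring out 4 leaves 4(64f^4 + 192f^3 + 212f^2 + 114f + 28).

4(64f^4 + 192f^3 + 212f^2 + 114f + 28)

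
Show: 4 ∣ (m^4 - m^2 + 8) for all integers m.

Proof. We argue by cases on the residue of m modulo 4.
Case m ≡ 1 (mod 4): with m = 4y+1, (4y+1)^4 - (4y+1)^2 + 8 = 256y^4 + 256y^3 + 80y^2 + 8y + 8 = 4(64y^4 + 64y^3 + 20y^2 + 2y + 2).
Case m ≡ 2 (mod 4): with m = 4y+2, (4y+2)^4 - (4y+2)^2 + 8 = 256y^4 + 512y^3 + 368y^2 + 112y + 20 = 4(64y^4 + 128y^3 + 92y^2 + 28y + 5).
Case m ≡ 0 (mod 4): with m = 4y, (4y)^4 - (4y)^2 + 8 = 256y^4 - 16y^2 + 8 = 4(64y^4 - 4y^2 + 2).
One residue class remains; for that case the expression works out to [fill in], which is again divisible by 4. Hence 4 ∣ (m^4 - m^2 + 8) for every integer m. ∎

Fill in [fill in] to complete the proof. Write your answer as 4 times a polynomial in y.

4(64y^4 + 192y^3 + 212y^2 + 102y + 20)

Only m ≡ 3 (mod 4) is unaccounted for. Put m = 4y+3:
(4y+3)^4 - (4y+3)^2 + 8 expands to 256y^4 + 768y^3 + 848y^2 + 408y + 80,
and factoring out 4 leaves 4(64y^4 + 192y^3 + 212y^2 + 102y + 20).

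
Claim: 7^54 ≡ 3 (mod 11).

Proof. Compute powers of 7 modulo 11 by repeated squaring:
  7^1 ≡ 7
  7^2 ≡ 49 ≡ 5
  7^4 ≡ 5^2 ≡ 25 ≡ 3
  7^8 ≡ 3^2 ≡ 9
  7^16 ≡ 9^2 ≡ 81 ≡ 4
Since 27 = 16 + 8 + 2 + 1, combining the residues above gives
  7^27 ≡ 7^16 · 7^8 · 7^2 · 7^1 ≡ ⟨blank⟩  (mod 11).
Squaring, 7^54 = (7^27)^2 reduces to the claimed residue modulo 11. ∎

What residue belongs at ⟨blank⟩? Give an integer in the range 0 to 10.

6

Multiply the listed residues: 4 · 9 · 5 · 7 = 36 → 180 → 1260.
Reducing modulo 11: 1260 = 114·11 + 6, so 7^27 ≡ 6.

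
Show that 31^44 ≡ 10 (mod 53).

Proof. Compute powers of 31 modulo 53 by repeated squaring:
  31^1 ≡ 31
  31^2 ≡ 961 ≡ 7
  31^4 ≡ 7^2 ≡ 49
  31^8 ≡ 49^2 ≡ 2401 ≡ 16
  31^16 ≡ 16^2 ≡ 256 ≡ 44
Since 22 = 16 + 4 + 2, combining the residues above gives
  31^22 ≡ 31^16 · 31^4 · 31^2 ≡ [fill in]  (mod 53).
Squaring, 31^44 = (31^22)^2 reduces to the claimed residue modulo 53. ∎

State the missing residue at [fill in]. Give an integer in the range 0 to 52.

40

Multiply the listed residues: 44 · 49 · 7 = 2156 → 15092.
Reducing modulo 53: 15092 = 284·53 + 40, so 31^22 ≡ 40.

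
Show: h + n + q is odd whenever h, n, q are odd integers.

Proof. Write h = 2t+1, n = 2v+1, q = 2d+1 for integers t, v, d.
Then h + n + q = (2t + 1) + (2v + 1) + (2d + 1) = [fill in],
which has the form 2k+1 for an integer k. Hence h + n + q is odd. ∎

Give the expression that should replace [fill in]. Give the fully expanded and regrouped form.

2(d + t + v + 1) + 1

Expanding: (2t + 1) + (2v + 1) + (2d + 1) = 2d + 2t + 2v + 3.
Every term except the constant is even, so this is 2(d + t + v + 1) + 1,
and d + t + v + 1 ∈ ℤ gives the required form.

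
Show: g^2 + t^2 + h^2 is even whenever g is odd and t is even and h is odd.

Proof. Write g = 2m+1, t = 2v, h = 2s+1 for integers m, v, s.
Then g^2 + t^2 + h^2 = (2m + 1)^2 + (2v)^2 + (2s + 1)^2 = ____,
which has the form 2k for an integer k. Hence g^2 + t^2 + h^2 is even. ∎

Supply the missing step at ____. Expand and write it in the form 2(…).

Expanding: (2m + 1)^2 + (2v)^2 + (2s + 1)^2 = 4m^2 + 4m + 4s^2 + 4s + 4v^2 + 2.
Every term is even; pulling out the factor of 2 gives 2(2m^2 + 2m + 2s^2 + 2s + 2v^2 + 1).

2(2m^2 + 2m + 2s^2 + 2s + 2v^2 + 1)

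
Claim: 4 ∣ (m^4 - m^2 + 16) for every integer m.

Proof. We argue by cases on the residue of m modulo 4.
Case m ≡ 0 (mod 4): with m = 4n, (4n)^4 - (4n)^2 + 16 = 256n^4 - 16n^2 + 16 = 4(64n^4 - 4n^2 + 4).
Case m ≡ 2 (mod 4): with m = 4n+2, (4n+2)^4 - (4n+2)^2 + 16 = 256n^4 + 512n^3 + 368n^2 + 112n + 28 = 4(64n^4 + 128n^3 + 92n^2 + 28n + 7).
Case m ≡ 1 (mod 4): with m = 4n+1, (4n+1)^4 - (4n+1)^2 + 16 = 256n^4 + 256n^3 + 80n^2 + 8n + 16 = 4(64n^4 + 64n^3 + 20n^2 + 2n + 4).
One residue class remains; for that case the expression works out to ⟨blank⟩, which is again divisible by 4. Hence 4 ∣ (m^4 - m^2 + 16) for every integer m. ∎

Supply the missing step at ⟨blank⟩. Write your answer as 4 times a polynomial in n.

4(64n^4 + 192n^3 + 212n^2 + 102n + 22)

The residues treated are {0, 2, 1}, so the missing case is m ≡ 3 (mod 4); write m = 4n+3.
Then (4n+3)^4 - (4n+3)^2 + 16 = 256n^4 + 768n^3 + 848n^2 + 408n + 88 = 4(64n^4 + 192n^3 + 212n^2 + 102n + 22).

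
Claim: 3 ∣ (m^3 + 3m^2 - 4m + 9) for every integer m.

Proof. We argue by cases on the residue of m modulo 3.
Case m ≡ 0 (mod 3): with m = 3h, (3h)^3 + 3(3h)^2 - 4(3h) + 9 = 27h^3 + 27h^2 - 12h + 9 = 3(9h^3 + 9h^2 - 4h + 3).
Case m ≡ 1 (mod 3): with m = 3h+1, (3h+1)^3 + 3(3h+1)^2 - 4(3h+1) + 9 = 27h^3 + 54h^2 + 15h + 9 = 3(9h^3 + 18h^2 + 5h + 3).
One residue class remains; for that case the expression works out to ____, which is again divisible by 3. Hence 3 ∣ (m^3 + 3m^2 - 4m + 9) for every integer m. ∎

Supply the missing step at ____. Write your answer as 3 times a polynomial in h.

The residues treated are {0, 1}, so the missing case is m ≡ 2 (mod 3); write m = 3h+2.
Then (3h+2)^3 + 3(3h+2)^2 - 4(3h+2) + 9 = 27h^3 + 81h^2 + 60h + 21 = 3(9h^3 + 27h^2 + 20h + 7).

3(9h^3 + 27h^2 + 20h + 7)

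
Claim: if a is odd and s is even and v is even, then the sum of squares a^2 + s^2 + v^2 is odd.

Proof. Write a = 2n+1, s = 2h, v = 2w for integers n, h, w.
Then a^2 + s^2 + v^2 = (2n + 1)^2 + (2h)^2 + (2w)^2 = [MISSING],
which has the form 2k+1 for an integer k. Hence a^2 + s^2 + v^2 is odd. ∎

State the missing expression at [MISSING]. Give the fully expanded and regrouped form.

(2n + 1)^2 + (2h)^2 + (2w)^2 = 4h^2 + 4n^2 + 4n + 4w^2 + 1
= 2(2h^2 + 2n^2 + 2n + 2w^2) + 1.
Since 2h^2 + 2n^2 + 2n + 2w^2 is an integer, the sum of squares is of the form 2k+1 for an integer k.

2(2h^2 + 2n^2 + 2n + 2w^2) + 1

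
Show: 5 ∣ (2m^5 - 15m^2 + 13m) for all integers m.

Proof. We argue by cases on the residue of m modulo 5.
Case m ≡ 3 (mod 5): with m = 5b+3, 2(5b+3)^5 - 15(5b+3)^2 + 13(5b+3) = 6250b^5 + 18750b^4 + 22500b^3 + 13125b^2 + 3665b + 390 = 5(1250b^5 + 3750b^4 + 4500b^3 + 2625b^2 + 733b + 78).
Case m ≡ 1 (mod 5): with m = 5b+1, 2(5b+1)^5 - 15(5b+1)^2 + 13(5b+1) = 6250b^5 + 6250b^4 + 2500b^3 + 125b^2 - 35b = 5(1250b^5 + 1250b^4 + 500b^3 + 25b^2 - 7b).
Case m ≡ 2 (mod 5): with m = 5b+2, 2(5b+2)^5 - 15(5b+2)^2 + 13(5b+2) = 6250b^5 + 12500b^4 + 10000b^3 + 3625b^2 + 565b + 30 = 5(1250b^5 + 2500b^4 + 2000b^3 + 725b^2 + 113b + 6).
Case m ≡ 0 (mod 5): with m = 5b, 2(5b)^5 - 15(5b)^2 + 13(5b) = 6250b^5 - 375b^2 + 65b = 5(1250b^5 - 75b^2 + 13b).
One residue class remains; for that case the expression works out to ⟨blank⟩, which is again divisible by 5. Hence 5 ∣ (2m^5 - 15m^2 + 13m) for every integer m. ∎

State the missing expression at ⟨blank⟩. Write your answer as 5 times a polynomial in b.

5(1250b^5 + 5000b^4 + 8000b^3 + 6325b^2 + 2453b + 372)

Only m ≡ 4 (mod 5) is unaccounted for. Put m = 5b+4:
2(5b+4)^5 - 15(5b+4)^2 + 13(5b+4) expands to 6250b^5 + 25000b^4 + 40000b^3 + 31625b^2 + 12265b + 1860,
and factoring out 5 leaves 5(1250b^5 + 5000b^4 + 8000b^3 + 6325b^2 + 2453b + 372).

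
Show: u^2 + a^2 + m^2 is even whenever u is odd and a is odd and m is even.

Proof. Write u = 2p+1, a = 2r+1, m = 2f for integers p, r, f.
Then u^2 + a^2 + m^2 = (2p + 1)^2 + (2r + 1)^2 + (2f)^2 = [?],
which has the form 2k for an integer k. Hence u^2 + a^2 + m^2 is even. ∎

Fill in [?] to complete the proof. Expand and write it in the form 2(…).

(2p + 1)^2 + (2r + 1)^2 + (2f)^2 = 4f^2 + 4p^2 + 4p + 4r^2 + 4r + 2
= 2(2f^2 + 2p^2 + 2p + 2r^2 + 2r + 1).
Since 2f^2 + 2p^2 + 2p + 2r^2 + 2r + 1 is an integer, the sum of squares is of the form 2k for an integer k.

2(2f^2 + 2p^2 + 2p + 2r^2 + 2r + 1)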